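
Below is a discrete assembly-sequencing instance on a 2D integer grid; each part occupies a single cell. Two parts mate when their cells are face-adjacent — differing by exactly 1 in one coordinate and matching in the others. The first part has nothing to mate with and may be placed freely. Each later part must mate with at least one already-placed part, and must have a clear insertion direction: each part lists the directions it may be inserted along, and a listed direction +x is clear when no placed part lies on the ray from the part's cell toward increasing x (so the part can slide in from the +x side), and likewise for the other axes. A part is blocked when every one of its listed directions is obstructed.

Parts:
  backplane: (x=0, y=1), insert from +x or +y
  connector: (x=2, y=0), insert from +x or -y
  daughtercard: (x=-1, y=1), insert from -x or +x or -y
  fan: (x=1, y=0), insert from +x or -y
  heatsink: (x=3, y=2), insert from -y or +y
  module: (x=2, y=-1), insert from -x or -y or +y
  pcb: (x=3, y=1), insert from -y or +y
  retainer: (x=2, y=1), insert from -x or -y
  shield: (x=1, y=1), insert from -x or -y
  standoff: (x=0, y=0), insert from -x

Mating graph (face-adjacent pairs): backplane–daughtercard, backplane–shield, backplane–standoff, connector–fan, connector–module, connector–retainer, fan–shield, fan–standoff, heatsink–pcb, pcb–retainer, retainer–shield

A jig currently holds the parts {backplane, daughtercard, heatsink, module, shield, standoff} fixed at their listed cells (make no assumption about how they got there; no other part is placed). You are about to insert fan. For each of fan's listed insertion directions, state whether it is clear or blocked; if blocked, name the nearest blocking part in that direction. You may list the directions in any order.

+x: ray from fan(1, 0) has no placed part ⇒ clear
-y: ray from fan(1, 0) has no placed part ⇒ clear

+x: clear; -y: clear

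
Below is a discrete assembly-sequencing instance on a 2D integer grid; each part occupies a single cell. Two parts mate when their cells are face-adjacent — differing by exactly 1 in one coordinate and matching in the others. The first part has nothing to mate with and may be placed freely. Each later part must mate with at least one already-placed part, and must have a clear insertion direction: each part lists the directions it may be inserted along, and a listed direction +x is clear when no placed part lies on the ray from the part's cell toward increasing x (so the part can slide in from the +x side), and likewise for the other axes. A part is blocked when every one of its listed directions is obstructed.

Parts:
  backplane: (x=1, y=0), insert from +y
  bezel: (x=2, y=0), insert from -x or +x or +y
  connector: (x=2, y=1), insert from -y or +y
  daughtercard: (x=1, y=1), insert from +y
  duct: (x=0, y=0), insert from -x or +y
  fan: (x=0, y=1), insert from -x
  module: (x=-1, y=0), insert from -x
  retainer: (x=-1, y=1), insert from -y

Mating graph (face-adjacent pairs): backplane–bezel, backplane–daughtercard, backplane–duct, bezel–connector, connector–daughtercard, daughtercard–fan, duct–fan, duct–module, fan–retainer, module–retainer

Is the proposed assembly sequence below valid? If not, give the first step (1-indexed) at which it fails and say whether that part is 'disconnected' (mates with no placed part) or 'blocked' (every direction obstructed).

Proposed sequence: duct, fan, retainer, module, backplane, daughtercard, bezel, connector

Valid

1. duct@(0, 0) [-x clear] — {duct}
2. fan@(0, 1) [-x clear] — {duct, fan}
3. retainer@(-1, 1) [-y clear] — {duct, fan, retainer}
4. module@(-1, 0) [-x clear] — {duct, fan, module, retainer}
5. backplane@(1, 0) [+y clear] — {backplane, duct, fan, module, retainer}
6. daughtercard@(1, 1) [+y clear] — {backplane, daughtercard, duct, fan, module, retainer}
7. bezel@(2, 0) [+x clear] — {backplane, bezel, daughtercard, duct, fan, module, retainer}
8. connector@(2, 1) [+y clear] — {backplane, bezel, connector, daughtercard, duct, fan, module, retainer}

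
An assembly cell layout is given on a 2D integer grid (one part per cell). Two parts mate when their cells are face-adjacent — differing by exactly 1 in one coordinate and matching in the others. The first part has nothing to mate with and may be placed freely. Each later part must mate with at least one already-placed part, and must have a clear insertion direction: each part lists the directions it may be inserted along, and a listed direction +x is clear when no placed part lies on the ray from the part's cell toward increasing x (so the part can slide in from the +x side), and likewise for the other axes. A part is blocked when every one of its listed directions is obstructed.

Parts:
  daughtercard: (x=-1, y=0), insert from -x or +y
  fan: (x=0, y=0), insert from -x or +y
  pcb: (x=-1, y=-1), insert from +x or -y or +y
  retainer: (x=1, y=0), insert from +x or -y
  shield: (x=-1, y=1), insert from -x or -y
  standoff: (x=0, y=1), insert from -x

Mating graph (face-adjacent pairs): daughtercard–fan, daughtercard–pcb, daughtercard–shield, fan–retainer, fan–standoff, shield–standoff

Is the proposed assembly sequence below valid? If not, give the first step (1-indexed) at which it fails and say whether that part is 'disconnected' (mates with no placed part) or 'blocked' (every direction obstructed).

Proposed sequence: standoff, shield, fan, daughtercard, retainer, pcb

1. standoff@(0, 1) [-x clear] — {standoff}
2. shield@(-1, 1) [-x clear] — {shield, standoff}
3. fan@(0, 0) [-x clear] — {fan, shield, standoff}
4. daughtercard@(-1, 0) [-x clear] — {daughtercard, fan, shield, standoff}
5. retainer@(1, 0) [+x clear] — {daughtercard, fan, retainer, shield, standoff}
6. pcb@(-1, -1) [+x clear] — {daughtercard, fan, pcb, retainer, shield, standoff}

Valid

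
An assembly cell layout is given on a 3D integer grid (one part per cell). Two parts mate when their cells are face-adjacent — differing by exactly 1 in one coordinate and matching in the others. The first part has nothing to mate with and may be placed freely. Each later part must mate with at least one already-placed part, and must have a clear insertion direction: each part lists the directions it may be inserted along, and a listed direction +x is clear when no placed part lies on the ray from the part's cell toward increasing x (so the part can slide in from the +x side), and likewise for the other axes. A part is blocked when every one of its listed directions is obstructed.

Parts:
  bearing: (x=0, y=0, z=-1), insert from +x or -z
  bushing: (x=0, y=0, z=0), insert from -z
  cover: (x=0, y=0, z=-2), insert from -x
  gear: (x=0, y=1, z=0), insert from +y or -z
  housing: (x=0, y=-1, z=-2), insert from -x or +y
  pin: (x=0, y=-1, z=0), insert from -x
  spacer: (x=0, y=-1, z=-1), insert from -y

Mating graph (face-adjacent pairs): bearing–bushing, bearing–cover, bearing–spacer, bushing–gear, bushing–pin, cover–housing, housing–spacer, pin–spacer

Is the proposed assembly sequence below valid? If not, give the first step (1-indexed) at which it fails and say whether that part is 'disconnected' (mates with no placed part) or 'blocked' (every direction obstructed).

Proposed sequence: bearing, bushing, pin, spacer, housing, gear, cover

Invalid at step 2 (blocked)

1. bearing@(0, 0, -1) [+x clear] — {bearing}
2. bushing@(0, 0, 0) — -z all obstructed ⇒ blocked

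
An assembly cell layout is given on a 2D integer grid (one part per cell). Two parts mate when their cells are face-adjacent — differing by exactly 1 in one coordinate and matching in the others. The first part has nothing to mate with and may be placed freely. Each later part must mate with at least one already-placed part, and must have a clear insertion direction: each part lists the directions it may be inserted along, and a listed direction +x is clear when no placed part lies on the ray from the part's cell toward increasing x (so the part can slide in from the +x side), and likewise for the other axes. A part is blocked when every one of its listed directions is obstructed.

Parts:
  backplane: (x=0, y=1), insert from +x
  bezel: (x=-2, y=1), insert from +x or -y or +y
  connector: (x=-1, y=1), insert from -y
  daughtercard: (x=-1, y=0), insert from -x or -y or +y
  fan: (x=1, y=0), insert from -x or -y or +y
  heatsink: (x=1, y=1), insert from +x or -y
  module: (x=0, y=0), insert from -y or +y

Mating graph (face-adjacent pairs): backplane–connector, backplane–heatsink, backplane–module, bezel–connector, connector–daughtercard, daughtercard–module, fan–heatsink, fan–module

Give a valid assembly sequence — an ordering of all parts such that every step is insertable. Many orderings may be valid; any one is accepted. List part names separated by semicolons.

1. bezel@(-2, 1) [+x clear] — {bezel}
2. connector@(-1, 1) [-y clear] — {bezel, connector}
3. daughtercard@(-1, 0) [-x clear] — {bezel, connector, daughtercard}
4. module@(0, 0) [-y clear] — {bezel, connector, daughtercard, module}
5. fan@(1, 0) [-y clear] — {bezel, connector, daughtercard, fan, module}
6. backplane@(0, 1) [+x clear] — {backplane, bezel, connector, daughtercard, fan, module}
7. heatsink@(1, 1) [+x clear] — {backplane, bezel, connector, daughtercard, fan, heatsink, module}

bezel; connector; daughtercard; module; fan; backplane; heatsink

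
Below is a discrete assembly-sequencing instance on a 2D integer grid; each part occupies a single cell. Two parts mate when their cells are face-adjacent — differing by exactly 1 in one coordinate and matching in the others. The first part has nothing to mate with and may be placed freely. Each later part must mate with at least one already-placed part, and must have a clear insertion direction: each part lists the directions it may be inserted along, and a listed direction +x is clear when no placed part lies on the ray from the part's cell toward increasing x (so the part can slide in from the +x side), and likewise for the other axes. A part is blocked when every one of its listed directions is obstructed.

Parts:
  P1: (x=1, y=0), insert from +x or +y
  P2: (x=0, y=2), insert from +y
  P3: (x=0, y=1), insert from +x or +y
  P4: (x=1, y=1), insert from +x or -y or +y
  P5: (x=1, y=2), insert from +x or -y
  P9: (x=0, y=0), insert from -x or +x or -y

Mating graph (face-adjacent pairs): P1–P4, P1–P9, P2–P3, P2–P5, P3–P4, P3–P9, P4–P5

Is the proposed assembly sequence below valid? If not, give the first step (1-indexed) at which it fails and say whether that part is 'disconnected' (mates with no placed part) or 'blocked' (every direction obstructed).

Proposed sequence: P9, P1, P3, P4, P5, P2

Valid

1. P9@(0, 0) [-x clear] — {P9}
2. P1@(1, 0) [+x clear] — {P1, P9}
3. P3@(0, 1) [+x clear] — {P1, P3, P9}
4. P4@(1, 1) [+x clear] — {P1, P3, P4, P9}
5. P5@(1, 2) [+x clear] — {P1, P3, P4, P5, P9}
6. P2@(0, 2) [+y clear] — {P1, P2, P3, P4, P5, P9}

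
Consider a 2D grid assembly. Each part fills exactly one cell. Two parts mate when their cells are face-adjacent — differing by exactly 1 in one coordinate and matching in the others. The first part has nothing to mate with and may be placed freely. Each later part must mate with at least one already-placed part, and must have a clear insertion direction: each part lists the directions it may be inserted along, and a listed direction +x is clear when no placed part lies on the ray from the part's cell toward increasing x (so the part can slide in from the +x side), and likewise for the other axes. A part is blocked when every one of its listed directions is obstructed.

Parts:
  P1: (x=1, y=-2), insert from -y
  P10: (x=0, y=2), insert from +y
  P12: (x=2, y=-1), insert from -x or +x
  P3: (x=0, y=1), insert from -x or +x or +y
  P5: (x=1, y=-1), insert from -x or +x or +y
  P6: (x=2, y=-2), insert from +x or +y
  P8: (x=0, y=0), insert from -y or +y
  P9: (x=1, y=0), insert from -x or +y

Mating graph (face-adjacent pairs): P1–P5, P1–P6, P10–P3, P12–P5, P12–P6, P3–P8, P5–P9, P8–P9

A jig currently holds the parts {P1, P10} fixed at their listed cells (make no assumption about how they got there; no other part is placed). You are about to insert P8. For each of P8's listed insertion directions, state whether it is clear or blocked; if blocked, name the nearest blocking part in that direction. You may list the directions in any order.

-y: ray from P8(0, 0) has no placed part ⇒ clear
+y: nearest on ray is P10@(0, 2) ⇒ blocked

+y: blocked by P10; -y: clear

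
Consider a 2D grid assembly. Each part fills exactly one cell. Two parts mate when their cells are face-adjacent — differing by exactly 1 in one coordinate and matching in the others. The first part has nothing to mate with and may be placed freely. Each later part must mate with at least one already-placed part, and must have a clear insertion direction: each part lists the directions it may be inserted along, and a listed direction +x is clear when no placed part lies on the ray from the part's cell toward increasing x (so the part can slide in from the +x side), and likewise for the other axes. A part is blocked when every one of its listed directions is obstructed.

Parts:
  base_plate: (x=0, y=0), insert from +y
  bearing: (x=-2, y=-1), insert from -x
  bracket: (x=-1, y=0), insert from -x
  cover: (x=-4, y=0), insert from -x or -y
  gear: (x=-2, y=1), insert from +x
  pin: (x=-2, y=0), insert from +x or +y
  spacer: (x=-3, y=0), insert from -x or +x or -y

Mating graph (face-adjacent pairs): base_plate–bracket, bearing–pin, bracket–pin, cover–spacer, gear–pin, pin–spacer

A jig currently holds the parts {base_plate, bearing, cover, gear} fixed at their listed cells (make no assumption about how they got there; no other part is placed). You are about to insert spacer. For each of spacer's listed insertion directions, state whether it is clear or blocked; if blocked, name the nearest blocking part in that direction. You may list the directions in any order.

-x: nearest on ray is cover@(-4, 0) ⇒ blocked
+x: nearest on ray is base_plate@(0, 0) ⇒ blocked
-y: ray from spacer(-3, 0) has no placed part ⇒ clear

+x: blocked by base_plate; -x: blocked by cover; -y: clear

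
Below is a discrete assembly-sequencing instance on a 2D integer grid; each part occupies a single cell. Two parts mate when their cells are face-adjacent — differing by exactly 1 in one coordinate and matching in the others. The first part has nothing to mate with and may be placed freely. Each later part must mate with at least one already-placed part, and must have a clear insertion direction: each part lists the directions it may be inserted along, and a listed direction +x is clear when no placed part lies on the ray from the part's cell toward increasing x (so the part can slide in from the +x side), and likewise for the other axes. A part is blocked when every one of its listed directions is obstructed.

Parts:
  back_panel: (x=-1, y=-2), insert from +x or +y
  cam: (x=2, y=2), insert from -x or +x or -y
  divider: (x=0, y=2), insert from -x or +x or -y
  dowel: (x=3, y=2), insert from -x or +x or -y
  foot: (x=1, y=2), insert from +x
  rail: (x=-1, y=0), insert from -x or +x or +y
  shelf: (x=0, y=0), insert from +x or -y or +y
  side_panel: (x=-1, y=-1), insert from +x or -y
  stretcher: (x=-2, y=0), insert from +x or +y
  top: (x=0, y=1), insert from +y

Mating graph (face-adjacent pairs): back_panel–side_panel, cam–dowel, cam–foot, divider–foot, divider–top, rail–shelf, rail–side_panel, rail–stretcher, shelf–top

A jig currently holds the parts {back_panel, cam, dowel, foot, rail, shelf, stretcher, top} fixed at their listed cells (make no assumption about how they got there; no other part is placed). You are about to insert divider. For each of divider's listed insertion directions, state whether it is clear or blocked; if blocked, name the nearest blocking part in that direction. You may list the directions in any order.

+x: blocked by foot; -x: clear; -y: blocked by top

-x: ray from divider(0, 2) has no placed part ⇒ clear
+x: nearest on ray is foot@(1, 2) ⇒ blocked
-y: nearest on ray is top@(0, 1) ⇒ blocked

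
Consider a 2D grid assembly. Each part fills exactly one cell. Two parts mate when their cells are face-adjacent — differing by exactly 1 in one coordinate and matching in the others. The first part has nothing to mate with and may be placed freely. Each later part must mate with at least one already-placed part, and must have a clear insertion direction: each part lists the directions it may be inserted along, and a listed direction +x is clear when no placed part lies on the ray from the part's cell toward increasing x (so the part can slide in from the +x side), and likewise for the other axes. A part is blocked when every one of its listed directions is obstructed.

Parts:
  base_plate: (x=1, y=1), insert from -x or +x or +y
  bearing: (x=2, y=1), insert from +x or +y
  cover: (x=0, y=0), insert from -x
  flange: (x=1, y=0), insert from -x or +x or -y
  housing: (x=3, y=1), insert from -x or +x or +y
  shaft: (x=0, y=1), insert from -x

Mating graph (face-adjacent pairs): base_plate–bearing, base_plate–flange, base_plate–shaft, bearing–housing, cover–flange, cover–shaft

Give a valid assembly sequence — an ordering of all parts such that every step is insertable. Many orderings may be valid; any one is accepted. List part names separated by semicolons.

flange; base_plate; cover; shaft; bearing; housing

1. flange@(1, 0) [-x clear] — {flange}
2. base_plate@(1, 1) [-x clear] — {base_plate, flange}
3. cover@(0, 0) [-x clear] — {base_plate, cover, flange}
4. shaft@(0, 1) [-x clear] — {base_plate, cover, flange, shaft}
5. bearing@(2, 1) [+x clear] — {base_plate, bearing, cover, flange, shaft}
6. housing@(3, 1) [+x clear] — {base_plate, bearing, cover, flange, housing, shaft}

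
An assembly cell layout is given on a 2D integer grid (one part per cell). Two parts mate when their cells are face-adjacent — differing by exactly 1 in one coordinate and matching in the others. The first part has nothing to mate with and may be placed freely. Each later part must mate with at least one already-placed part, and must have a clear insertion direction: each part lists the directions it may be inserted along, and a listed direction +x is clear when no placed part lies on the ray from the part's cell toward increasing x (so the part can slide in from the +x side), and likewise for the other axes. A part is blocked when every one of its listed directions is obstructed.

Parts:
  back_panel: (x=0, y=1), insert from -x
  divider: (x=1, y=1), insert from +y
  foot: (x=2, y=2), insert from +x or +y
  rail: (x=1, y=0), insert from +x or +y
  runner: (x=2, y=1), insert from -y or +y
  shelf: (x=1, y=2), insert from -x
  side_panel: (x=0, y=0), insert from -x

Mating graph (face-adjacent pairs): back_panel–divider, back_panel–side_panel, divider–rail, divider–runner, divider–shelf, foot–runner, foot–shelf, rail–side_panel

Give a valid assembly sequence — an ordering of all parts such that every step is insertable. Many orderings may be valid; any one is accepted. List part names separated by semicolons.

1. back_panel@(0, 1) [-x clear] — {back_panel}
2. divider@(1, 1) [+y clear] — {back_panel, divider}
3. shelf@(1, 2) [-x clear] — {back_panel, divider, shelf}
4. runner@(2, 1) [-y clear] — {back_panel, divider, runner, shelf}
5. rail@(1, 0) [+x clear] — {back_panel, divider, rail, runner, shelf}
6. foot@(2, 2) [+x clear] — {back_panel, divider, foot, rail, runner, shelf}
7. side_panel@(0, 0) [-x clear] — {back_panel, divider, foot, rail, runner, shelf, side_panel}

back_panel; divider; shelf; runner; rail; foot; side_panel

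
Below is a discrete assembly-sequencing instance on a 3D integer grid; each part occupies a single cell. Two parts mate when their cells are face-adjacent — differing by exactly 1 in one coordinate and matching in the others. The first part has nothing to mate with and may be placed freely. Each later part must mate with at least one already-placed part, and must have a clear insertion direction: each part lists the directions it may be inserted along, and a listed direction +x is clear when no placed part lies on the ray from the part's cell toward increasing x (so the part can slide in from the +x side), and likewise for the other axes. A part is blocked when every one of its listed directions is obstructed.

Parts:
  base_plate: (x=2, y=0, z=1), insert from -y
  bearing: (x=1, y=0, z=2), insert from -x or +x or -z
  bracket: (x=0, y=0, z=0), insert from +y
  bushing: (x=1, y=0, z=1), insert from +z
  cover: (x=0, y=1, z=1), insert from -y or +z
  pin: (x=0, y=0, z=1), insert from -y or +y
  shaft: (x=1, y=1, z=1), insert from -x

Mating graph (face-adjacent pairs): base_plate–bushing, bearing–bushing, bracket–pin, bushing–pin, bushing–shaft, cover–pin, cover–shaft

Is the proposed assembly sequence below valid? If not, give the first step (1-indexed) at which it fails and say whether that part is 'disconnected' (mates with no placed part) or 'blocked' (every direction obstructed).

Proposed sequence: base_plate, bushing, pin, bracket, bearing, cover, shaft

Invalid at step 7 (blocked)

1. base_plate@(2, 0, 1) [-y clear] — {base_plate}
2. bushing@(1, 0, 1) [+z clear] — {base_plate, bushing}
3. pin@(0, 0, 1) [-y clear] — {base_plate, bushing, pin}
4. bracket@(0, 0, 0) [+y clear] — {base_plate, bracket, bushing, pin}
5. bearing@(1, 0, 2) [-x clear] — {base_plate, bearing, bracket, bushing, pin}
6. cover@(0, 1, 1) [+z clear] — {base_plate, bearing, bracket, bushing, cover, pin}
7. shaft@(1, 1, 1) — -x all obstructed ⇒ blocked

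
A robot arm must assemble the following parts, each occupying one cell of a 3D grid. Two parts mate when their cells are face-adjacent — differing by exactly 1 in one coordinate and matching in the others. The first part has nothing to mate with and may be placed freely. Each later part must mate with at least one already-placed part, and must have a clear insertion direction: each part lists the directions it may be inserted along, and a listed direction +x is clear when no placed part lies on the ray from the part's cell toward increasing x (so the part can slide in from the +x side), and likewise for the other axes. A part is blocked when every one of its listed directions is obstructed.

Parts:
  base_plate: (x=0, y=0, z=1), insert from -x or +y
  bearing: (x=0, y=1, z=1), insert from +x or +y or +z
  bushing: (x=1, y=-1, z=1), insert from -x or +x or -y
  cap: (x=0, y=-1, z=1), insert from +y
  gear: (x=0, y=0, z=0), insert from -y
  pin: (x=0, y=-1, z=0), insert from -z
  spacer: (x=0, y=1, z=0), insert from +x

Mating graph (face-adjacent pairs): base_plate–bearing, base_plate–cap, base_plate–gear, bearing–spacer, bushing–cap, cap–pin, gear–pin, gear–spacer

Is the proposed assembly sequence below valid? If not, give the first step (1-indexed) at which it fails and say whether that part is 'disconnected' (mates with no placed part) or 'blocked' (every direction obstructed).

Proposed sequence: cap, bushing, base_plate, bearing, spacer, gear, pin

1. cap@(0, -1, 1) [+y clear] — {cap}
2. bushing@(1, -1, 1) [+x clear] — {bushing, cap}
3. base_plate@(0, 0, 1) [-x clear] — {base_plate, bushing, cap}
4. bearing@(0, 1, 1) [+x clear] — {base_plate, bearing, bushing, cap}
5. spacer@(0, 1, 0) [+x clear] — {base_plate, bearing, bushing, cap, spacer}
6. gear@(0, 0, 0) [-y clear] — {base_plate, bearing, bushing, cap, gear, spacer}
7. pin@(0, -1, 0) [-z clear] — {base_plate, bearing, bushing, cap, gear, pin, spacer}

Valid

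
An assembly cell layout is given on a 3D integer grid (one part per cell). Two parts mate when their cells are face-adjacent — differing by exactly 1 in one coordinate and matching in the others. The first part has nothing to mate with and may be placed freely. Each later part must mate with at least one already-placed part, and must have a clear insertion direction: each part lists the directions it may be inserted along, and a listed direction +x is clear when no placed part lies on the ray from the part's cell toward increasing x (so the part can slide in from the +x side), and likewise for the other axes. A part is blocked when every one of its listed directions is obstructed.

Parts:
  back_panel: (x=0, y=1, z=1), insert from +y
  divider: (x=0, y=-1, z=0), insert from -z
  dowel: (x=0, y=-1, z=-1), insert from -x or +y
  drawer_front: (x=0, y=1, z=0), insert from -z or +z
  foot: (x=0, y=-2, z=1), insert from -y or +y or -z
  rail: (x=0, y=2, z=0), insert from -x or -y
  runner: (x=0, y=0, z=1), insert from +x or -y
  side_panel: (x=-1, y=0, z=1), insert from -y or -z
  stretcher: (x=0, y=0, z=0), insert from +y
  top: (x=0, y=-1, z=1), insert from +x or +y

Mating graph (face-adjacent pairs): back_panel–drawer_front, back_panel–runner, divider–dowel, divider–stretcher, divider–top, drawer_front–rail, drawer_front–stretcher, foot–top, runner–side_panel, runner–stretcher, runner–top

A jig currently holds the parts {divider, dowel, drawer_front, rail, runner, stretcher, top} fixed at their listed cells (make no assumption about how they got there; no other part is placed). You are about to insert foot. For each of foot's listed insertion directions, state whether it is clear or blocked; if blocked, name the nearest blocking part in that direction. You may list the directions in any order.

+y: blocked by top; -y: clear; -z: clear

-y: ray from foot(0, -2, 1) has no placed part ⇒ clear
+y: nearest on ray is top@(0, -1, 1) ⇒ blocked
-z: ray from foot(0, -2, 1) has no placed part ⇒ clear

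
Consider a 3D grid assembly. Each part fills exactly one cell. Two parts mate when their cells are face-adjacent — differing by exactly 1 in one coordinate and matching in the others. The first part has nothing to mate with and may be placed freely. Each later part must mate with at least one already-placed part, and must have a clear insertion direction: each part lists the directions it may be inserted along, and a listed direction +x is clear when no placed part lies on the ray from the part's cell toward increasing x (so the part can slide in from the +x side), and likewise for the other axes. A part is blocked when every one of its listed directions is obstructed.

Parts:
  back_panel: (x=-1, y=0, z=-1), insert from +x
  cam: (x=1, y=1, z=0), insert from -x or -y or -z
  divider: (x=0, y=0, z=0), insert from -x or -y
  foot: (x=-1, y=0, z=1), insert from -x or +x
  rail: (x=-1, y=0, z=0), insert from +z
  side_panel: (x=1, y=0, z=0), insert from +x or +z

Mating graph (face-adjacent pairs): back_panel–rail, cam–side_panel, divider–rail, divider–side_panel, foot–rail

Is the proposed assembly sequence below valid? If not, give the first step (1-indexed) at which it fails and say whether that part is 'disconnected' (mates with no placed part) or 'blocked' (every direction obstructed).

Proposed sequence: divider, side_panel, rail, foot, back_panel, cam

Valid

1. divider@(0, 0, 0) [-x clear] — {divider}
2. side_panel@(1, 0, 0) [+x clear] — {divider, side_panel}
3. rail@(-1, 0, 0) [+z clear] — {divider, rail, side_panel}
4. foot@(-1, 0, 1) [-x clear] — {divider, foot, rail, side_panel}
5. back_panel@(-1, 0, -1) [+x clear] — {back_panel, divider, foot, rail, side_panel}
6. cam@(1, 1, 0) [-x clear] — {back_panel, cam, divider, foot, rail, side_panel}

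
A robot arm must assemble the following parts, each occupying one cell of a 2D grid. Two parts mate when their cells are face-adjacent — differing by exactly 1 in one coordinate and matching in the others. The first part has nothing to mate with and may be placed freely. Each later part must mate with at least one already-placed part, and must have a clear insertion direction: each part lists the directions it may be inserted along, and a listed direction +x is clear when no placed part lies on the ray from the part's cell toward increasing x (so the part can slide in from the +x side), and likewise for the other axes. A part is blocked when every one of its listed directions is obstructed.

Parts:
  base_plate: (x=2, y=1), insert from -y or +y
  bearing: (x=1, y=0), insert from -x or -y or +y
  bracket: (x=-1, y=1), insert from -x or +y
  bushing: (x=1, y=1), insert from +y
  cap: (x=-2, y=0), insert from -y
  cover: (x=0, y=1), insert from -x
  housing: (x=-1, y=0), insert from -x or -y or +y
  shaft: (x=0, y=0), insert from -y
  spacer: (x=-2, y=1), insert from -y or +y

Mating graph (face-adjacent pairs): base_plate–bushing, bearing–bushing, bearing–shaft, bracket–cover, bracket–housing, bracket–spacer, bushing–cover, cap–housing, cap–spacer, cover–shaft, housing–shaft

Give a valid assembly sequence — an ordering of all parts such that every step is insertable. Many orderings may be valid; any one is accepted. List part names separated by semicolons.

1. cover@(0, 1) [-x clear] — {cover}
2. bracket@(-1, 1) [-x clear] — {bracket, cover}
3. spacer@(-2, 1) [-y clear] — {bracket, cover, spacer}
4. cap@(-2, 0) [-y clear] — {bracket, cap, cover, spacer}
5. housing@(-1, 0) [-y clear] — {bracket, cap, cover, housing, spacer}
6. bushing@(1, 1) [+y clear] — {bracket, bushing, cap, cover, housing, spacer}
7. base_plate@(2, 1) [-y clear] — {base_plate, bracket, bushing, cap, cover, housing, spacer}
8. shaft@(0, 0) [-y clear] — {base_plate, bracket, bushing, cap, cover, housing, shaft, spacer}
9. bearing@(1, 0) [-y clear] — {base_plate, bearing, bracket, bushing, cap, cover, housing, shaft, spacer}

cover; bracket; spacer; cap; housing; bushing; base_plate; shaft; bearing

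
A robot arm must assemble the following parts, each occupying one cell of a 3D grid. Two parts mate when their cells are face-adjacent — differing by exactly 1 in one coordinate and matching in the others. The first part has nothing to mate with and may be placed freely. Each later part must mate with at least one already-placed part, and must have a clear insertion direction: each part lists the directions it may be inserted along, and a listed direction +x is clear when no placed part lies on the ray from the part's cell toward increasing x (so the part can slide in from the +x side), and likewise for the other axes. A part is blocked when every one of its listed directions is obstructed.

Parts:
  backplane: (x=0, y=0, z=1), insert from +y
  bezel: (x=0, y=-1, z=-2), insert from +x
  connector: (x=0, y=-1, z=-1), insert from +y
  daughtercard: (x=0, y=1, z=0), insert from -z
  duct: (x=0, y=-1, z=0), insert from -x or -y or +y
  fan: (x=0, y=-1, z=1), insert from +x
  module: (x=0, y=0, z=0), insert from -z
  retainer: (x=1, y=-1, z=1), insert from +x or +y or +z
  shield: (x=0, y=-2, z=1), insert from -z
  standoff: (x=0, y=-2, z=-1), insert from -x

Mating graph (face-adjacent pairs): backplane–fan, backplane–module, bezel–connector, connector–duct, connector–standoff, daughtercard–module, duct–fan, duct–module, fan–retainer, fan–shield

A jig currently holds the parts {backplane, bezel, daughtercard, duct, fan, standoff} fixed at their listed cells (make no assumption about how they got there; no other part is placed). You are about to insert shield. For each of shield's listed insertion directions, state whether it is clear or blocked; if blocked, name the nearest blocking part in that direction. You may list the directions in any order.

-z: blocked by standoff

-z: nearest on ray is standoff@(0, -2, -1) ⇒ blocked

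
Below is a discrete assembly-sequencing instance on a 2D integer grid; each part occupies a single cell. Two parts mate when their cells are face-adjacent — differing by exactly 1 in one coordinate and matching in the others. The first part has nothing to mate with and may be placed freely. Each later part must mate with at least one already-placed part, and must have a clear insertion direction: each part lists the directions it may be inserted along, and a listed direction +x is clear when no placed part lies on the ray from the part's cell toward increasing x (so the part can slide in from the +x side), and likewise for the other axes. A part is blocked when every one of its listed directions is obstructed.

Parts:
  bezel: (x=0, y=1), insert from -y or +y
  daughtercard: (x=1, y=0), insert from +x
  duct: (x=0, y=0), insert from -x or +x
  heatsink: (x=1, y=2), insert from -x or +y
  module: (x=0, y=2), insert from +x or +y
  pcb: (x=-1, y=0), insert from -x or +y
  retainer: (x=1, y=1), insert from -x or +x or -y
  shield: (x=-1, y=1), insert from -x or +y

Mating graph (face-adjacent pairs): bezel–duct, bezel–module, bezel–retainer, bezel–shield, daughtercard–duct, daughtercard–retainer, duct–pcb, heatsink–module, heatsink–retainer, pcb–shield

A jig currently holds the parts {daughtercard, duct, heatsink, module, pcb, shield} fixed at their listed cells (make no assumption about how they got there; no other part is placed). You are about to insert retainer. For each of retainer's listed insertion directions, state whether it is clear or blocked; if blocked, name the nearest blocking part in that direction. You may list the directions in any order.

-x: nearest on ray is shield@(-1, 1) ⇒ blocked
+x: ray from retainer(1, 1) has no placed part ⇒ clear
-y: nearest on ray is daughtercard@(1, 0) ⇒ blocked

+x: clear; -x: blocked by shield; -y: blocked by daughtercard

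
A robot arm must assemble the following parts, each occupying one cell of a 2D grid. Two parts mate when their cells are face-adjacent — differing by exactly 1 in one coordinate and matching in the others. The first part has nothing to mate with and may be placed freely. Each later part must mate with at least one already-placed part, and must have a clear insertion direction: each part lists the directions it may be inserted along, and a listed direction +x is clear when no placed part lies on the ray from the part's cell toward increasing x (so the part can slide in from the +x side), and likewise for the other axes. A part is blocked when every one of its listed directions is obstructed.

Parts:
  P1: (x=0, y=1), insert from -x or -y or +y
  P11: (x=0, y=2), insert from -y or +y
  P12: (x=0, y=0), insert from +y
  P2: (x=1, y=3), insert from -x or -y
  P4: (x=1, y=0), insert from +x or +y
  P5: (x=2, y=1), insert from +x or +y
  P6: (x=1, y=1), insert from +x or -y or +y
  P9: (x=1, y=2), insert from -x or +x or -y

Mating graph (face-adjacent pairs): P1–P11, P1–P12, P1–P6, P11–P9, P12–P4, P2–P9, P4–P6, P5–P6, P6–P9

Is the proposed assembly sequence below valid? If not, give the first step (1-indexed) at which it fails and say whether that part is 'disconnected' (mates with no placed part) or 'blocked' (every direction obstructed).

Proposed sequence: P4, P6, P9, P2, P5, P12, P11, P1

Valid

1. P4@(1, 0) [+x clear] — {P4}
2. P6@(1, 1) [+x clear] — {P4, P6}
3. P9@(1, 2) [-x clear] — {P4, P6, P9}
4. P2@(1, 3) [-x clear] — {P2, P4, P6, P9}
5. P5@(2, 1) [+x clear] — {P2, P4, P5, P6, P9}
6. P12@(0, 0) [+y clear] — {P12, P2, P4, P5, P6, P9}
7. P11@(0, 2) [+y clear] — {P11, P12, P2, P4, P5, P6, P9}
8. P1@(0, 1) [-x clear] — {P1, P11, P12, P2, P4, P5, P6, P9}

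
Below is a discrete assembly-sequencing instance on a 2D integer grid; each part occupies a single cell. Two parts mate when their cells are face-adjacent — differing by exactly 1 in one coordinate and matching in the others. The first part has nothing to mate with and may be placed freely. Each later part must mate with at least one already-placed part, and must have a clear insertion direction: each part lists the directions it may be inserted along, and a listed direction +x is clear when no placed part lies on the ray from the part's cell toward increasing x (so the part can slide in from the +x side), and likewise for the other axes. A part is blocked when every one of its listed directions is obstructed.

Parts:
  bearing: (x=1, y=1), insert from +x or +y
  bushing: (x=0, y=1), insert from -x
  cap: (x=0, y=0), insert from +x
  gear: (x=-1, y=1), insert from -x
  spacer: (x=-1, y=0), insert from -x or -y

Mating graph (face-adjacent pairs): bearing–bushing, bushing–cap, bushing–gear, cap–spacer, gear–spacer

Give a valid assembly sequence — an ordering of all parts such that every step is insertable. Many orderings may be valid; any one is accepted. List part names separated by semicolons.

cap; bushing; bearing; gear; spacer

1. cap@(0, 0) [+x clear] — {cap}
2. bushing@(0, 1) [-x clear] — {bushing, cap}
3. bearing@(1, 1) [+x clear] — {bearing, bushing, cap}
4. gear@(-1, 1) [-x clear] — {bearing, bushing, cap, gear}
5. spacer@(-1, 0) [-x clear] — {bearing, bushing, cap, gear, spacer}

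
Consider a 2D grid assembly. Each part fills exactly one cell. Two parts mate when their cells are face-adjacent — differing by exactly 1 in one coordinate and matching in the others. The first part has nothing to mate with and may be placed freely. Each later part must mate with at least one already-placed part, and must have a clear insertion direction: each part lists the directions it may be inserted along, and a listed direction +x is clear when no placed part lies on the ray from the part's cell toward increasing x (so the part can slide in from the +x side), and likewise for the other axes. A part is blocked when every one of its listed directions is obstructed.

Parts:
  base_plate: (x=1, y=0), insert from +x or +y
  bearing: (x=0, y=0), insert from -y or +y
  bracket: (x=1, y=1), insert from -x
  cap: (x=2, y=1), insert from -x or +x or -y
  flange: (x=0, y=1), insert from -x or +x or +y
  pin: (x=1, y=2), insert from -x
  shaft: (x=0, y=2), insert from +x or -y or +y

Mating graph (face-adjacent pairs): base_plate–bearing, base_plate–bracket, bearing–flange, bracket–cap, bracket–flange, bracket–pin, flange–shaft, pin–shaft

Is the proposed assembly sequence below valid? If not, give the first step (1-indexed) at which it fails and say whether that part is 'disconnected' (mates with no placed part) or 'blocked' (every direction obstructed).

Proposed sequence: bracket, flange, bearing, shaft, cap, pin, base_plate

Invalid at step 6 (blocked)

1. bracket@(1, 1) [-x clear] — {bracket}
2. flange@(0, 1) [-x clear] — {bracket, flange}
3. bearing@(0, 0) [-y clear] — {bearing, bracket, flange}
4. shaft@(0, 2) [+x clear] — {bearing, bracket, flange, shaft}
5. cap@(2, 1) [+x clear] — {bearing, bracket, cap, flange, shaft}
6. pin@(1, 2) — -x all obstructed ⇒ blocked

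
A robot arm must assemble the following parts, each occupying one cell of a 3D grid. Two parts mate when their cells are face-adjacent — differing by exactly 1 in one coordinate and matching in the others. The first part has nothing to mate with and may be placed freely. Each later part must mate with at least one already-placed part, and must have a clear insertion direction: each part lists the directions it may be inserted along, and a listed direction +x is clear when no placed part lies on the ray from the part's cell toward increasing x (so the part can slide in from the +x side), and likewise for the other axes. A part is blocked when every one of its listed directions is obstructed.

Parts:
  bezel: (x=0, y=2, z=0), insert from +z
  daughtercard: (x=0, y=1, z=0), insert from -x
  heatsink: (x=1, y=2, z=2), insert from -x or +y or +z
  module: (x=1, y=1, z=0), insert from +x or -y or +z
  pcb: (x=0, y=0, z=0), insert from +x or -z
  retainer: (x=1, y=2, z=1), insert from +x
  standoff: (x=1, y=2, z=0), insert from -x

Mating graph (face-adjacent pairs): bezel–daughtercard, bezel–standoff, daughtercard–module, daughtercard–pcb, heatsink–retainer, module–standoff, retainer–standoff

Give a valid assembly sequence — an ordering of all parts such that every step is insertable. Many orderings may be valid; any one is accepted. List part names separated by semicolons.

1. heatsink@(1, 2, 2) [-x clear] — {heatsink}
2. retainer@(1, 2, 1) [+x clear] — {heatsink, retainer}
3. standoff@(1, 2, 0) [-x clear] — {heatsink, retainer, standoff}
4. bezel@(0, 2, 0) [+z clear] — {bezel, heatsink, retainer, standoff}
5. module@(1, 1, 0) [+x clear] — {bezel, heatsink, module, retainer, standoff}
6. daughtercard@(0, 1, 0) [-x clear] — {bezel, daughtercard, heatsink, module, retainer, standoff}
7. pcb@(0, 0, 0) [+x clear] — {bezel, daughtercard, heatsink, module, pcb, retainer, standoff}

heatsink; retainer; standoff; bezel; module; daughtercard; pcb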